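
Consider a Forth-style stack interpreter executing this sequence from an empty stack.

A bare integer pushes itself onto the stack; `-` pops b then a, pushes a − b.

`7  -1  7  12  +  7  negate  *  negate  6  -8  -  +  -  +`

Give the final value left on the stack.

7      : 7
-1     : 7 -1
7      : 7 -1 7
12     : 7 -1 7 12
+      : 7 -1 19
7      : 7 -1 19 7
negate : 7 -1 19 -7
*      : 7 -1 -133
negate : 7 -1 133
6      : 7 -1 133 6
-8     : 7 -1 133 6 -8
-      : 7 -1 133 14
+      : 7 -1 147
-      : 7 -148
+      : -141

-141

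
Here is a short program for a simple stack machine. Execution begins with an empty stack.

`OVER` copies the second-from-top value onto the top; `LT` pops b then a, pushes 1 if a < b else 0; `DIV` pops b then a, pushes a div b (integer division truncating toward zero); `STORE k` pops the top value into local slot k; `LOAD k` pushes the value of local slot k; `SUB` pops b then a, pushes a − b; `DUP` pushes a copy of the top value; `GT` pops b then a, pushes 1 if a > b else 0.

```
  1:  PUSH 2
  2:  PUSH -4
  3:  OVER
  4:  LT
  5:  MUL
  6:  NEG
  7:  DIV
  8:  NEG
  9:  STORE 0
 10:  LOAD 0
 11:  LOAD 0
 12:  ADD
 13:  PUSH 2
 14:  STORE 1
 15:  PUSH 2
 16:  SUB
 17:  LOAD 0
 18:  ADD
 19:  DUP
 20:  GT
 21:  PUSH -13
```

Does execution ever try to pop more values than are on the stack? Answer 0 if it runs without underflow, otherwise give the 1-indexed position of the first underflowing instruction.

7

PUSH 2  : 2
PUSH -4 : 2 -4
OVER    : 2 -4 2
LT      : 2 1
MUL     : 2
NEG     : -2
DIV  — needs 2 operands, stack has 1 → underflow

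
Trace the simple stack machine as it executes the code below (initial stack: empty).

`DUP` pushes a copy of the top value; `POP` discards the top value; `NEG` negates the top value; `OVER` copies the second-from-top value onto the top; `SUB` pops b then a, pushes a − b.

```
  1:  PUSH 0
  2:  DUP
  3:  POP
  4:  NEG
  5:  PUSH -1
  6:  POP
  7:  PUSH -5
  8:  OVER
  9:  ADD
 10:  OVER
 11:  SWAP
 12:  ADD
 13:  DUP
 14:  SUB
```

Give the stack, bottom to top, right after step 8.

[0, -5, 0]

PUSH 0   0
DUP      0 0
POP      0
NEG      0
PUSH -1  0 -1
POP      0
PUSH -5  0 -5
OVER     0 -5 0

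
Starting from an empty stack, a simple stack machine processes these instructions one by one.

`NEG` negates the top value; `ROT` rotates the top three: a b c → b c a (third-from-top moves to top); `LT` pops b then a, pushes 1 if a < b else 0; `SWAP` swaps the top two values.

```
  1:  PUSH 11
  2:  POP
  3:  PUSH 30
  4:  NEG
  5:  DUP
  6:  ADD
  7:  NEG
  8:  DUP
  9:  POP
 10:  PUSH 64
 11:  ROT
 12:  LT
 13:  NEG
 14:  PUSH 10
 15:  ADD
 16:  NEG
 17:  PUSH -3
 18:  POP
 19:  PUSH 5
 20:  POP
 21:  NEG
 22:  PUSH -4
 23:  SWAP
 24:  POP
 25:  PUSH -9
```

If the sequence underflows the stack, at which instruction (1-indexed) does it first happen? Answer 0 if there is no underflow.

11

PUSH 11 -> [11]
POP     -> []
PUSH 30 -> [30]
NEG     -> [-30]
DUP     -> [-30, -30]
ADD     -> [-60]
NEG     -> [60]
DUP     -> [60, 60]
POP     -> [60]
PUSH 64 -> [60, 64]
ROT  — needs 3 operands, stack has 2 → underflow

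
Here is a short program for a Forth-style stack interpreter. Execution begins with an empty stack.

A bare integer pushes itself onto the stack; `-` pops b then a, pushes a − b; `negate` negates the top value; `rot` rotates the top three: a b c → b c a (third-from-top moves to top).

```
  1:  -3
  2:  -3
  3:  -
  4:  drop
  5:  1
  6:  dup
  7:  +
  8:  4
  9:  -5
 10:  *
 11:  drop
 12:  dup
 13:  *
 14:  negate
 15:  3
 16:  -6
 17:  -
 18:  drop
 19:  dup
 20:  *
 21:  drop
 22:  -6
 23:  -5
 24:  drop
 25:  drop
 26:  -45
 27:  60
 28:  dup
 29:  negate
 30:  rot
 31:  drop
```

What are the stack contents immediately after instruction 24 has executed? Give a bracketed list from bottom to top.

[-6]

-3     → -3
-3     → -3 -3
-      → 0
drop   → (empty)
1      → 1
dup    → 1 1
+      → 2
4      → 2 4
-5     → 2 4 -5
*      → 2 -20
drop   → 2
dup    → 2 2
*      → 4
negate → -4
3      → -4 3
-6     → -4 3 -6
-      → -4 9
drop   → -4
dup    → -4 -4
*      → 16
drop   → (empty)
-6     → -6
-5     → -6 -5
drop   → -6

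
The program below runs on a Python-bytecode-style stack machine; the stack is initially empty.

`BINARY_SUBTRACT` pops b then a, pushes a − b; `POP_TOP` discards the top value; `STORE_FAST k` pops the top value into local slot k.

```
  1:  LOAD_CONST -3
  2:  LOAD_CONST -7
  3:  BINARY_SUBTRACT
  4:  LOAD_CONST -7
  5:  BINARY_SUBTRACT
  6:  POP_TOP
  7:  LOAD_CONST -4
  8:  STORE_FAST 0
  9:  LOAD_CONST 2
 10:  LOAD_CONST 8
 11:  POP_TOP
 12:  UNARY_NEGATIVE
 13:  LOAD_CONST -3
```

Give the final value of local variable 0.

LOAD_CONST -3   : -3
LOAD_CONST -7   : -3 -7
BINARY_SUBTRACT : 4
LOAD_CONST -7   : 4 -7
BINARY_SUBTRACT : 11
POP_TOP         : (empty)
LOAD_CONST -4   : -4
STORE_FAST 0    : (empty)
LOAD_CONST 2    : 2
LOAD_CONST 8    : 2 8
POP_TOP         : 2
UNARY_NEGATIVE  : -2
LOAD_CONST -3   : -2 -3

-4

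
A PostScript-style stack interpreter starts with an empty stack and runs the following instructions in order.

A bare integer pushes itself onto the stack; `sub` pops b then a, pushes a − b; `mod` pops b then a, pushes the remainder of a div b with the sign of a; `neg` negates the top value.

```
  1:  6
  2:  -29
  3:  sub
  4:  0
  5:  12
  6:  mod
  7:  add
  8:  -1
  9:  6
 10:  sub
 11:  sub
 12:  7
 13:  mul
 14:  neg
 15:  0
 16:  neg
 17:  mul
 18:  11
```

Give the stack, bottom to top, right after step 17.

6   → [6]
-29 → [6, -29]
sub → [35]
0   → [35, 0]
12  → [35, 0, 12]
mod → [35, 0]
add → [35]
-1  → [35, -1]
6   → [35, -1, 6]
sub → [35, -7]
sub → [42]
7   → [42, 7]
mul → [294]
neg → [-294]
0   → [-294, 0]
neg → [-294, 0]
mul → [0]

[0]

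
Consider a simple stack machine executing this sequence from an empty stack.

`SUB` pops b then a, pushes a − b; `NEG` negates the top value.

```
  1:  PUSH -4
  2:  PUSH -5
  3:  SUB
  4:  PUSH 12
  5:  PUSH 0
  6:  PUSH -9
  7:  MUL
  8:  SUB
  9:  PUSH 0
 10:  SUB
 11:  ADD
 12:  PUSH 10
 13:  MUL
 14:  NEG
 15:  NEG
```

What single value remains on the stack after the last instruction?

130

PUSH -4 : [-4]
PUSH -5 : [-4, -5]
SUB     : [1]
PUSH 12 : [1, 12]
PUSH 0  : [1, 12, 0]
PUSH -9 : [1, 12, 0, -9]
MUL     : [1, 12, 0]
SUB     : [1, 12]
PUSH 0  : [1, 12, 0]
SUB     : [1, 12]
ADD     : [13]
PUSH 10 : [13, 10]
MUL     : [130]
NEG     : [-130]
NEG     : [130]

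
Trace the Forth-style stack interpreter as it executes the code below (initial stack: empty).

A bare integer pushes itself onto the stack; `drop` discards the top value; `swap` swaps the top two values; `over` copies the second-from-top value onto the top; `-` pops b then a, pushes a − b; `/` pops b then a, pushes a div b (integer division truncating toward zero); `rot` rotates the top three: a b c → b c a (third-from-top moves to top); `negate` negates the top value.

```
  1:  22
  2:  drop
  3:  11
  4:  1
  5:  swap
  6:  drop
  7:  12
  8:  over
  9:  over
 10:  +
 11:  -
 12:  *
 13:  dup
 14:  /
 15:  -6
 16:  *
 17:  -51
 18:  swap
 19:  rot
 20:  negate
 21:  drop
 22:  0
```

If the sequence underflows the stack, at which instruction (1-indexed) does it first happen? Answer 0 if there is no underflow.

19

22   -> [22]
drop -> []
11   -> [11]
1    -> [11, 1]
swap -> [1, 11]
drop -> [1]
12   -> [1, 12]
over -> [1, 12, 1]
over -> [1, 12, 1, 12]
+    -> [1, 12, 13]
-    -> [1, -1]
*    -> [-1]
dup  -> [-1, -1]
/    -> [1]
-6   -> [1, -6]
*    -> [-6]
-51  -> [-6, -51]
swap -> [-51, -6]
rot  — needs 3 operands, stack has 2 → underflow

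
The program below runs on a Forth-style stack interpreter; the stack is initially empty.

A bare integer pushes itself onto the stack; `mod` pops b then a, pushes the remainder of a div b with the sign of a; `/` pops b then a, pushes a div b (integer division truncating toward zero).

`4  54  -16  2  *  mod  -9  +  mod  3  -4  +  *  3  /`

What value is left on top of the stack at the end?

4    4
54   4 54
-16  4 54 -16
2    4 54 -16 2
*    4 54 -32
mod  4 22
-9   4 22 -9
+    4 13
mod  4
3    4 3
-4   4 3 -4
+    4 -1
*    -4
3    -4 3
/    -1

-1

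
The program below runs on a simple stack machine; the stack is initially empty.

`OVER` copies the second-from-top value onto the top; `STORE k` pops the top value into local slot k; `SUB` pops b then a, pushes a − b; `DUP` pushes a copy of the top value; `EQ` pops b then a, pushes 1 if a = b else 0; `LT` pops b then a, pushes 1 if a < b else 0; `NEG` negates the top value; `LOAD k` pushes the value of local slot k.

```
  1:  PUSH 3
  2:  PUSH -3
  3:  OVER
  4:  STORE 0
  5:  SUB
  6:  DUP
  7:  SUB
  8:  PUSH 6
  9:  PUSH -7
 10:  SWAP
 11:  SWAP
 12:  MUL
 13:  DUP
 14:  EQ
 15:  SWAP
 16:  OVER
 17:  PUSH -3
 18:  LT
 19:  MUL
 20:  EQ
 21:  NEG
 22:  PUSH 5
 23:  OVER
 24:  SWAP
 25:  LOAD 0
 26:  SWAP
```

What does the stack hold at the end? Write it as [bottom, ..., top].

PUSH 3  : 3
PUSH -3 : 3 -3
OVER    : 3 -3 3
STORE 0 : 3 -3
SUB     : 6
DUP     : 6 6
SUB     : 0
PUSH 6  : 0 6
PUSH -7 : 0 6 -7
SWAP    : 0 -7 6
SWAP    : 0 6 -7
MUL     : 0 -42
DUP     : 0 -42 -42
EQ      : 0 1
SWAP    : 1 0
OVER    : 1 0 1
PUSH -3 : 1 0 1 -3
LT      : 1 0 0
MUL     : 1 0
EQ      : 0
NEG     : 0
PUSH 5  : 0 5
OVER    : 0 5 0
SWAP    : 0 0 5
LOAD 0  : 0 0 5 3
SWAP    : 0 0 3 5

[0, 0, 3, 5]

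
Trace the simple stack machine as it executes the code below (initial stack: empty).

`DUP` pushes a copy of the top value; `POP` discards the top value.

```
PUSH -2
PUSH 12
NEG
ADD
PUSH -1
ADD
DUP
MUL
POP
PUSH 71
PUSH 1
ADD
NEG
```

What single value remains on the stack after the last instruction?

-72

PUSH -2 -> [-2]
PUSH 12 -> [-2, 12]
NEG     -> [-2, -12]
ADD     -> [-14]
PUSH -1 -> [-14, -1]
ADD     -> [-15]
DUP     -> [-15, -15]
MUL     -> [225]
POP     -> []
PUSH 71 -> [71]
PUSH 1  -> [71, 1]
ADD     -> [72]
NEG     -> [-72]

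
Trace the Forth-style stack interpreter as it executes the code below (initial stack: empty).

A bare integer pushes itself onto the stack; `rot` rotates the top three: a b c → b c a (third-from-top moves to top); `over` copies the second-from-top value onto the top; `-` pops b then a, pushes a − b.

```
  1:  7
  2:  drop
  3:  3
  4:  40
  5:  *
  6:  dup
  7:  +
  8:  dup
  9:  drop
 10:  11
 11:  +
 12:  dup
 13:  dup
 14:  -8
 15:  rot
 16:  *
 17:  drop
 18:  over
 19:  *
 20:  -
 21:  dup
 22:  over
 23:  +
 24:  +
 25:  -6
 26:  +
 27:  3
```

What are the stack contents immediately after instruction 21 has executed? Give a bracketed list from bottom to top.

[-62750, -62750]

7    -> [7]
drop -> []
3    -> [3]
40   -> [3, 40]
*    -> [120]
dup  -> [120, 120]
+    -> [240]
dup  -> [240, 240]
drop -> [240]
11   -> [240, 11]
+    -> [251]
dup  -> [251, 251]
dup  -> [251, 251, 251]
-8   -> [251, 251, 251, -8]
rot  -> [251, 251, -8, 251]
*    -> [251, 251, -2008]
drop -> [251, 251]
over -> [251, 251, 251]
*    -> [251, 63001]
-    -> [-62750]
dup  -> [-62750, -62750]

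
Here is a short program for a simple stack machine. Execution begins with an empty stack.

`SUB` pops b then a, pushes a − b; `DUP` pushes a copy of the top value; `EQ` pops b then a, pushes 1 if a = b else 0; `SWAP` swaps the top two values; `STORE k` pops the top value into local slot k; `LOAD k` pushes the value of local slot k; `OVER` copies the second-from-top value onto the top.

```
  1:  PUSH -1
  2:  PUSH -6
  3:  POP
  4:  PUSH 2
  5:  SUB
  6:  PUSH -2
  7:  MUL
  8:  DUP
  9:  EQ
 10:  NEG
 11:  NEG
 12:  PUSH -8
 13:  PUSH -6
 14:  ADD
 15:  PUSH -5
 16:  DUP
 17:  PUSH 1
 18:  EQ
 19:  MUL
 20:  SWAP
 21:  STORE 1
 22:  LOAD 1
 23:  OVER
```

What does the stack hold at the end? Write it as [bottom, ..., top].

PUSH -1 : -1
PUSH -6 : -1 -6
POP     : -1
PUSH 2  : -1 2
SUB     : -3
PUSH -2 : -3 -2
MUL     : 6
DUP     : 6 6
EQ      : 1
NEG     : -1
NEG     : 1
PUSH -8 : 1 -8
PUSH -6 : 1 -8 -6
ADD     : 1 -14
PUSH -5 : 1 -14 -5
DUP     : 1 -14 -5 -5
PUSH 1  : 1 -14 -5 -5 1
EQ      : 1 -14 -5 0
MUL     : 1 -14 0
SWAP    : 1 0 -14
STORE 1 : 1 0
LOAD 1  : 1 0 -14
OVER    : 1 0 -14 0

[1, 0, -14, 0]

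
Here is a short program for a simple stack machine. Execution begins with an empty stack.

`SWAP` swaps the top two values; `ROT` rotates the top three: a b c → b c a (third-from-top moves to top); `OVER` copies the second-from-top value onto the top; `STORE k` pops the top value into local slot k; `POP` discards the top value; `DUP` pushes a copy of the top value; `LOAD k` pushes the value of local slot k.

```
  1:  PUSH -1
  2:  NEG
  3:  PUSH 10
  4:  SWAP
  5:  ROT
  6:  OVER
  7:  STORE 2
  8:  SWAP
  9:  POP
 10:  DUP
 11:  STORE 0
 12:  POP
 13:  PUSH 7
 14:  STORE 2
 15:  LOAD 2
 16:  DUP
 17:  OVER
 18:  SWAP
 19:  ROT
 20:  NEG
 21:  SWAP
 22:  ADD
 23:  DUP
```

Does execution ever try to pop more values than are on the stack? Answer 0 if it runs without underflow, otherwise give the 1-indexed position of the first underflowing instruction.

5

PUSH -1  -1
NEG      1
PUSH 10  1 10
SWAP     10 1
ROT  — needs 3 operands, stack has 2 → underflow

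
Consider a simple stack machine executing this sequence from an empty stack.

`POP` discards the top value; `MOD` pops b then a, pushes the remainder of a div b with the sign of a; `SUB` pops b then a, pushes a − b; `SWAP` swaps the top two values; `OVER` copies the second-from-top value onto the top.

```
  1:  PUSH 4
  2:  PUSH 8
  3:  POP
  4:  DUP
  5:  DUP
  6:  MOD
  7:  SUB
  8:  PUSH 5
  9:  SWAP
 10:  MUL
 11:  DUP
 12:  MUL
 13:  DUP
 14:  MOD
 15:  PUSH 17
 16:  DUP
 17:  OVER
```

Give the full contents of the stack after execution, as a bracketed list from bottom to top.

[0, 17, 17, 17]

PUSH 4  -> 4
PUSH 8  -> 4 8
POP     -> 4
DUP     -> 4 4
DUP     -> 4 4 4
MOD     -> 4 0
SUB     -> 4
PUSH 5  -> 4 5
SWAP    -> 5 4
MUL     -> 20
DUP     -> 20 20
MUL     -> 400
DUP     -> 400 400
MOD     -> 0
PUSH 17 -> 0 17
DUP     -> 0 17 17
OVER    -> 0 17 17 17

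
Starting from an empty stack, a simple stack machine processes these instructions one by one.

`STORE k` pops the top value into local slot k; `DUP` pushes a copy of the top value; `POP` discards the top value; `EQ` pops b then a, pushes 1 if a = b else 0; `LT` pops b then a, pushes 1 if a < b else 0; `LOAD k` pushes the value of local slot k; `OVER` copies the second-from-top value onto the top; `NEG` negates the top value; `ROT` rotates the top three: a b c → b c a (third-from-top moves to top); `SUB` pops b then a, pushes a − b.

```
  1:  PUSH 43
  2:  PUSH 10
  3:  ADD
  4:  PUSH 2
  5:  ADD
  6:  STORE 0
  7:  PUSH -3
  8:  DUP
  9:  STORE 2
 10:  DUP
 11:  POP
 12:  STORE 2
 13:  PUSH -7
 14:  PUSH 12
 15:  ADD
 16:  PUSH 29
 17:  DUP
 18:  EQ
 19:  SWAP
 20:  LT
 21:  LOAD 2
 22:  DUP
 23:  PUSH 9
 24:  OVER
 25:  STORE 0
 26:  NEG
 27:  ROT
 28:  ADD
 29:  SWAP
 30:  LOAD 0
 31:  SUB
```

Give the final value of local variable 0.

PUSH 43 -> [43]
PUSH 10 -> [43, 10]
ADD     -> [53]
PUSH 2  -> [53, 2]
ADD     -> [55]
STORE 0 -> []
PUSH -3 -> [-3]
DUP     -> [-3, -3]
STORE 2 -> [-3]
DUP     -> [-3, -3]
POP     -> [-3]
STORE 2 -> []
PUSH -7 -> [-7]
PUSH 12 -> [-7, 12]
ADD     -> [5]
PUSH 29 -> [5, 29]
DUP     -> [5, 29, 29]
EQ      -> [5, 1]
SWAP    -> [1, 5]
LT      -> [1]
LOAD 2  -> [1, -3]
DUP     -> [1, -3, -3]
PUSH 9  -> [1, -3, -3, 9]
OVER    -> [1, -3, -3, 9, -3]
STORE 0 -> [1, -3, -3, 9]
NEG     -> [1, -3, -3, -9]
ROT     -> [1, -3, -9, -3]
ADD     -> [1, -3, -12]
SWAP    -> [1, -12, -3]
LOAD 0  -> [1, -12, -3, -3]
SUB     -> [1, -12, 0]

-3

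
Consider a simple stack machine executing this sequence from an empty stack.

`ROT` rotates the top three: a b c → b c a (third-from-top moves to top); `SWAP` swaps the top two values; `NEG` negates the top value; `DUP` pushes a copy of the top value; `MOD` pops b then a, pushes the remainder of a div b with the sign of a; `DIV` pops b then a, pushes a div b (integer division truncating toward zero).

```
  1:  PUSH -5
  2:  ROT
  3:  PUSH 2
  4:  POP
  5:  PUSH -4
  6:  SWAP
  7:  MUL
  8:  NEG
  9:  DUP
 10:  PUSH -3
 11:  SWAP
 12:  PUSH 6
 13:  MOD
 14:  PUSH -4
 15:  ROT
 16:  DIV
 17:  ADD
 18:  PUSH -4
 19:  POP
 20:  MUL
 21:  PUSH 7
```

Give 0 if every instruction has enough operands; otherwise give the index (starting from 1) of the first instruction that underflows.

2

PUSH -5  [-5]
ROT  — needs 3 operands, stack has 1 → underflow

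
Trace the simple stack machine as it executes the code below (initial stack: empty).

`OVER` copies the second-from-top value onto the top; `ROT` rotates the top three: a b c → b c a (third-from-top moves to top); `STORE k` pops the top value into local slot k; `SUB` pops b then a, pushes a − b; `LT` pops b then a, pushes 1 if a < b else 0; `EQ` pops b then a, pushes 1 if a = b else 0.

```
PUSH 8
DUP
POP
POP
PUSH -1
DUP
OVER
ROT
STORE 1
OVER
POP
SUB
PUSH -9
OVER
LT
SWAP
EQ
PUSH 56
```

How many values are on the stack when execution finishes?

2

PUSH 8  -> [8]
DUP     -> [8, 8]
POP     -> [8]
POP     -> []
PUSH -1 -> [-1]
DUP     -> [-1, -1]
OVER    -> [-1, -1, -1]
ROT     -> [-1, -1, -1]
STORE 1 -> [-1, -1]
OVER    -> [-1, -1, -1]
POP     -> [-1, -1]
SUB     -> [0]
PUSH -9 -> [0, -9]
OVER    -> [0, -9, 0]
LT      -> [0, 1]
SWAP    -> [1, 0]
EQ      -> [0]
PUSH 56 -> [0, 56]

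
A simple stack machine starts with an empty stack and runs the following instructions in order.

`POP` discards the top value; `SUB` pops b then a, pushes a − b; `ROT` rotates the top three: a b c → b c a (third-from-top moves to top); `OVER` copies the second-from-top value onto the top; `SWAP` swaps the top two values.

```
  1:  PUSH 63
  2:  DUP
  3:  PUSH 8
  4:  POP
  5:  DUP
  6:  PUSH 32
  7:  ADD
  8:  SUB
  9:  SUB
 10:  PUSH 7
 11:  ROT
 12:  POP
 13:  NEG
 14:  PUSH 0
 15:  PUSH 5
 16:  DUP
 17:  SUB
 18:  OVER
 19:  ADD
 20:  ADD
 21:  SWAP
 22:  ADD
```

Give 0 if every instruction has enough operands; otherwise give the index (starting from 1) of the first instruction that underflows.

PUSH 63 -> 63
DUP     -> 63 63
PUSH 8  -> 63 63 8
POP     -> 63 63
DUP     -> 63 63 63
PUSH 32 -> 63 63 63 32
ADD     -> 63 63 95
SUB     -> 63 -32
SUB     -> 95
PUSH 7  -> 95 7
ROT  — needs 3 operands, stack has 2 → underflow

11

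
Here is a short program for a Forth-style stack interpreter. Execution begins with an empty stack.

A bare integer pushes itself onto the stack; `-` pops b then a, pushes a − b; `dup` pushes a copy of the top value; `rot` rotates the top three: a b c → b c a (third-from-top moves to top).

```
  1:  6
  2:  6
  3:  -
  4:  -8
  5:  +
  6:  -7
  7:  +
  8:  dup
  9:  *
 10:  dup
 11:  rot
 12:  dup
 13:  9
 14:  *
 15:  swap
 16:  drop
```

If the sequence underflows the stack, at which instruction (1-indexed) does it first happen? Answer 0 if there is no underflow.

6   : 6
6   : 6 6
-   : 0
-8  : 0 -8
+   : -8
-7  : -8 -7
+   : -15
dup : -15 -15
*   : 225
dup : 225 225
rot  — needs 3 operands, stack has 2 → underflow

11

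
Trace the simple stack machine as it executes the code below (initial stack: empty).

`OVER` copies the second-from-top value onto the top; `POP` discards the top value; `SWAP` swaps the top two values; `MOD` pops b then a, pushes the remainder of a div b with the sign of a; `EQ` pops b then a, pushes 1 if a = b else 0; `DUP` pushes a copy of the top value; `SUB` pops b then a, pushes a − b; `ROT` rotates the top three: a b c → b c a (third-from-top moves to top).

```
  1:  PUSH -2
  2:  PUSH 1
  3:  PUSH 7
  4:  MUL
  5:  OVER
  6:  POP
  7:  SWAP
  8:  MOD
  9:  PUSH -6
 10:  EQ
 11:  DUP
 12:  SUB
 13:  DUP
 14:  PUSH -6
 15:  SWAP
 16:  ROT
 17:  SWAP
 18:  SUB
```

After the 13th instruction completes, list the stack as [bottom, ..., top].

[0, 0]

PUSH -2 : [-2]
PUSH 1  : [-2, 1]
PUSH 7  : [-2, 1, 7]
MUL     : [-2, 7]
OVER    : [-2, 7, -2]
POP     : [-2, 7]
SWAP    : [7, -2]
MOD     : [1]
PUSH -6 : [1, -6]
EQ      : [0]
DUP     : [0, 0]
SUB     : [0]
DUP     : [0, 0]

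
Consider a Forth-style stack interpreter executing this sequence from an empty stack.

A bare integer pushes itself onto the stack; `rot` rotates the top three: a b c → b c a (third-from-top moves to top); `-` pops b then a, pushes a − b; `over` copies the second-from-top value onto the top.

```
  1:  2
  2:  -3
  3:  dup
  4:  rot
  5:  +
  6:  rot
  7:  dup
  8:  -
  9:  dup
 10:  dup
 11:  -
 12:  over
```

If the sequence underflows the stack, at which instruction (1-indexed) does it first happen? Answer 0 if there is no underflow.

6

2   : [2]
-3  : [2, -3]
dup : [2, -3, -3]
rot : [-3, -3, 2]
+   : [-3, -1]
rot  — needs 3 operands, stack has 2 → underflow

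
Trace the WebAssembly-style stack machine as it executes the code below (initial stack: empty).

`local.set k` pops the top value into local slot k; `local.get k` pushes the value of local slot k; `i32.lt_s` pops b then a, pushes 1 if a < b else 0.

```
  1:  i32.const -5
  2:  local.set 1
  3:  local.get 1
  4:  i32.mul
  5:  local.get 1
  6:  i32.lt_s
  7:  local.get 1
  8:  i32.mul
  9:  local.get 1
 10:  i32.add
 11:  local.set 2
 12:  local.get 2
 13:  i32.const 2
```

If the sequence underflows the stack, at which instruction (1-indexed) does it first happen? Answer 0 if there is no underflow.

4

i32.const -5 → -5
local.set 1  → (empty)
local.get 1  → -5
i32.mul  — needs 2 operands, stack has 1 → underflow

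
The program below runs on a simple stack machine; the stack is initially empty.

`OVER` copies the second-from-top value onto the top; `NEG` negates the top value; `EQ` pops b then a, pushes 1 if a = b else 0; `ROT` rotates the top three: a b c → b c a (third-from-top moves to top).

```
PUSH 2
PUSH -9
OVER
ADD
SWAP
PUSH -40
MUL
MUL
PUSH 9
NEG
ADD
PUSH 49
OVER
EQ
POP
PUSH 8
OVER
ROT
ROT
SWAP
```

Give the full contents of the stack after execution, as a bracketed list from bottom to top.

PUSH 2   -> 2
PUSH -9  -> 2 -9
OVER     -> 2 -9 2
ADD      -> 2 -7
SWAP     -> -7 2
PUSH -40 -> -7 2 -40
MUL      -> -7 -80
MUL      -> 560
PUSH 9   -> 560 9
NEG      -> 560 -9
ADD      -> 551
PUSH 49  -> 551 49
OVER     -> 551 49 551
EQ       -> 551 0
POP      -> 551
PUSH 8   -> 551 8
OVER     -> 551 8 551
ROT      -> 8 551 551
ROT      -> 551 551 8
SWAP     -> 551 8 551

[551, 8, 551]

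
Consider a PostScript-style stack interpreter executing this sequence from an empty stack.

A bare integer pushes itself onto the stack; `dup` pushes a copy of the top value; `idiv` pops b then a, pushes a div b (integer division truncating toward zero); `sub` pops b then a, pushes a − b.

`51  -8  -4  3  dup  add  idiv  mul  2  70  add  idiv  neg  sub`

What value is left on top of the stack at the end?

51   : 51
-8   : 51 -8
-4   : 51 -8 -4
3    : 51 -8 -4 3
dup  : 51 -8 -4 3 3
add  : 51 -8 -4 6
idiv : 51 -8 0
mul  : 51 0
2    : 51 0 2
70   : 51 0 2 70
add  : 51 0 72
idiv : 51 0
neg  : 51 0
sub  : 51

51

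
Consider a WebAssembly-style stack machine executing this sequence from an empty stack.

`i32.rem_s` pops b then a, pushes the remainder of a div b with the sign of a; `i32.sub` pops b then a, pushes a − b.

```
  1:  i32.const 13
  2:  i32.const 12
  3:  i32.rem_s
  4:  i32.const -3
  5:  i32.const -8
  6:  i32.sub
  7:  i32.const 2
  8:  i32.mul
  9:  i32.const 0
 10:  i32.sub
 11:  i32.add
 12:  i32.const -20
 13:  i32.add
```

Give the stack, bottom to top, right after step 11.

[11]

i32.const 13  [13]
i32.const 12  [13, 12]
i32.rem_s     [1]
i32.const -3  [1, -3]
i32.const -8  [1, -3, -8]
i32.sub       [1, 5]
i32.const 2   [1, 5, 2]
i32.mul       [1, 10]
i32.const 0   [1, 10, 0]
i32.sub       [1, 10]
i32.add       [11]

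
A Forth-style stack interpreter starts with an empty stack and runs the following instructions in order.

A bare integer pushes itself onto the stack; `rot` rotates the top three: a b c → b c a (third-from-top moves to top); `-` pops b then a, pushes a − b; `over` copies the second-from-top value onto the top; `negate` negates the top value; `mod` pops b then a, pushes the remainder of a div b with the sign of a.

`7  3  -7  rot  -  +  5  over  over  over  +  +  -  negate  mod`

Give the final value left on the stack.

7      → [7]
3      → [7, 3]
-7     → [7, 3, -7]
rot    → [3, -7, 7]
-      → [3, -14]
+      → [-11]
5      → [-11, 5]
over   → [-11, 5, -11]
over   → [-11, 5, -11, 5]
over   → [-11, 5, -11, 5, -11]
+      → [-11, 5, -11, -6]
+      → [-11, 5, -17]
-      → [-11, 22]
negate → [-11, -22]
mod    → [-11]

-11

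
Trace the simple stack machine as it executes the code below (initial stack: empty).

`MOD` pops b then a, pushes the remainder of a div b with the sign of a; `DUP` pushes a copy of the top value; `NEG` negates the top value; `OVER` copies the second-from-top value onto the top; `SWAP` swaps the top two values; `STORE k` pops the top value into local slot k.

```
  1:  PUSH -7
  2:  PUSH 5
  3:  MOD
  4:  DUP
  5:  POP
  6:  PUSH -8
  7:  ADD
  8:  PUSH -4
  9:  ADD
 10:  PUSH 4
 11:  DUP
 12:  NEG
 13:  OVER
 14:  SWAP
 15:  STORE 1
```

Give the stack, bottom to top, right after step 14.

[-14, 4, 4, -4]

PUSH -7  -7
PUSH 5   -7 5
MOD      -2
DUP      -2 -2
POP      -2
PUSH -8  -2 -8
ADD      -10
PUSH -4  -10 -4
ADD      -14
PUSH 4   -14 4
DUP      -14 4 4
NEG      -14 4 -4
OVER     -14 4 -4 4
SWAP     -14 4 4 -4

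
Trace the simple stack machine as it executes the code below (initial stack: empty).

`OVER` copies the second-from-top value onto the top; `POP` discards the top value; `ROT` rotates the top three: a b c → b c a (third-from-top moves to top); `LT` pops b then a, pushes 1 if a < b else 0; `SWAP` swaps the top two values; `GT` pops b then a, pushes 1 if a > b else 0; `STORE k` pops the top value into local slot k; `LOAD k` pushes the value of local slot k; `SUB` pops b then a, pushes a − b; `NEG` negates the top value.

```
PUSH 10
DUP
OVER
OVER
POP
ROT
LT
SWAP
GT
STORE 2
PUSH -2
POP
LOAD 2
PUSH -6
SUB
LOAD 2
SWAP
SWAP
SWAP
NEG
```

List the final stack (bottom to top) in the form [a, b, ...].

PUSH 10 : [10]
DUP     : [10, 10]
OVER    : [10, 10, 10]
OVER    : [10, 10, 10, 10]
POP     : [10, 10, 10]
ROT     : [10, 10, 10]
LT      : [10, 0]
SWAP    : [0, 10]
GT      : [0]
STORE 2 : []
PUSH -2 : [-2]
POP     : []
LOAD 2  : [0]
PUSH -6 : [0, -6]
SUB     : [6]
LOAD 2  : [6, 0]
SWAP    : [0, 6]
SWAP    : [6, 0]
SWAP    : [0, 6]
NEG     : [0, -6]

[0, -6]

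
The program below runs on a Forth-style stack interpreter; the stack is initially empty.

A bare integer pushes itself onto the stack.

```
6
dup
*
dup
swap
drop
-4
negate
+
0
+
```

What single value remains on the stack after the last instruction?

6      : [6]
dup    : [6, 6]
*      : [36]
dup    : [36, 36]
swap   : [36, 36]
drop   : [36]
-4     : [36, -4]
negate : [36, 4]
+      : [40]
0      : [40, 0]
+      : [40]

40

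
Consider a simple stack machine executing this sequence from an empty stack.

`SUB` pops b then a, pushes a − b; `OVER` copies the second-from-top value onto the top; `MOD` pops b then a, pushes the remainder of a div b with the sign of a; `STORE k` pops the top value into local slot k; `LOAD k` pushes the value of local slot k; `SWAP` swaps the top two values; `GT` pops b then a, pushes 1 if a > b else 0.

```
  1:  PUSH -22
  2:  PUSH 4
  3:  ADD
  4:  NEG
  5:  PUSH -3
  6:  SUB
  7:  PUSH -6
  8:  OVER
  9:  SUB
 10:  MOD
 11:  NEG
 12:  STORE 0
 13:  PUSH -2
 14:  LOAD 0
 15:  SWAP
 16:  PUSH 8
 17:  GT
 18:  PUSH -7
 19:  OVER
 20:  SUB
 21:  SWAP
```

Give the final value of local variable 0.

PUSH -22 : -22
PUSH 4   : -22 4
ADD      : -18
NEG      : 18
PUSH -3  : 18 -3
SUB      : 21
PUSH -6  : 21 -6
OVER     : 21 -6 21
SUB      : 21 -27
MOD      : 21
NEG      : -21
STORE 0  : (empty)
PUSH -2  : -2
LOAD 0   : -2 -21
SWAP     : -21 -2
PUSH 8   : -21 -2 8
GT       : -21 0
PUSH -7  : -21 0 -7
OVER     : -21 0 -7 0
SUB      : -21 0 -7
SWAP     : -21 -7 0

-21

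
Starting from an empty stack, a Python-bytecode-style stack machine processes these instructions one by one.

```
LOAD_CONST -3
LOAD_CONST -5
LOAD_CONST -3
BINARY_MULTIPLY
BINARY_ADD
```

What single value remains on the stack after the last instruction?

LOAD_CONST -3    -3
LOAD_CONST -5    -3 -5
LOAD_CONST -3    -3 -5 -3
BINARY_MULTIPLY  -3 15
BINARY_ADD       12

12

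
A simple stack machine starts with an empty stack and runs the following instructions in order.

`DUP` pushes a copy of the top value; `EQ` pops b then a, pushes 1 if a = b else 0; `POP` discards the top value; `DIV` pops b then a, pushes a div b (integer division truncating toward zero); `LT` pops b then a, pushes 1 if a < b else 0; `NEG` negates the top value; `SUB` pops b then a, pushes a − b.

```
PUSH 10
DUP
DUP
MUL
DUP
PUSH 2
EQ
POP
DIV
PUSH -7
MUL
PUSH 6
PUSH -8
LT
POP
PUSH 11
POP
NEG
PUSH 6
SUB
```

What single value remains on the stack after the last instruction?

-6

PUSH 10 -> 10
DUP     -> 10 10
DUP     -> 10 10 10
MUL     -> 10 100
DUP     -> 10 100 100
PUSH 2  -> 10 100 100 2
EQ      -> 10 100 0
POP     -> 10 100
DIV     -> 0
PUSH -7 -> 0 -7
MUL     -> 0
PUSH 6  -> 0 6
PUSH -8 -> 0 6 -8
LT      -> 0 0
POP     -> 0
PUSH 11 -> 0 11
POP     -> 0
NEG     -> 0
PUSH 6  -> 0 6
SUB     -> -6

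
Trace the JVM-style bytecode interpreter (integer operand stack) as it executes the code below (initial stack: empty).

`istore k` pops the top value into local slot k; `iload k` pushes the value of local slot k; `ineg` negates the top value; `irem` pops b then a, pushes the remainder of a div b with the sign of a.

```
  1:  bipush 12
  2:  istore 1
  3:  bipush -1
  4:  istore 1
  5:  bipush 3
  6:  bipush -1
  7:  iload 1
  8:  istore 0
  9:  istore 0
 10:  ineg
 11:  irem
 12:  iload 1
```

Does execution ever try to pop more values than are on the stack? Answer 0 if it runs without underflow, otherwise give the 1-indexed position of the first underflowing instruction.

11

bipush 12 : 12
istore 1  : (empty)
bipush -1 : -1
istore 1  : (empty)
bipush 3  : 3
bipush -1 : 3 -1
iload 1   : 3 -1 -1
istore 0  : 3 -1
istore 0  : 3
ineg      : -3
irem  — needs 2 operands, stack has 1 → underflow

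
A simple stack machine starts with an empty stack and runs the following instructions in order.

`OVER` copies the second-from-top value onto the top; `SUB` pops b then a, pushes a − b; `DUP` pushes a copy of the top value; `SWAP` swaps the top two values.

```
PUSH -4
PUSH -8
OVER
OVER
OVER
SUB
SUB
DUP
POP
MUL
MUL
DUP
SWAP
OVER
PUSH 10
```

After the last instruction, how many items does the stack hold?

4

PUSH -4 : -4
PUSH -8 : -4 -8
OVER    : -4 -8 -4
OVER    : -4 -8 -4 -8
OVER    : -4 -8 -4 -8 -4
SUB     : -4 -8 -4 -4
SUB     : -4 -8 0
DUP     : -4 -8 0 0
POP     : -4 -8 0
MUL     : -4 0
MUL     : 0
DUP     : 0 0
SWAP    : 0 0
OVER    : 0 0 0
PUSH 10 : 0 0 0 10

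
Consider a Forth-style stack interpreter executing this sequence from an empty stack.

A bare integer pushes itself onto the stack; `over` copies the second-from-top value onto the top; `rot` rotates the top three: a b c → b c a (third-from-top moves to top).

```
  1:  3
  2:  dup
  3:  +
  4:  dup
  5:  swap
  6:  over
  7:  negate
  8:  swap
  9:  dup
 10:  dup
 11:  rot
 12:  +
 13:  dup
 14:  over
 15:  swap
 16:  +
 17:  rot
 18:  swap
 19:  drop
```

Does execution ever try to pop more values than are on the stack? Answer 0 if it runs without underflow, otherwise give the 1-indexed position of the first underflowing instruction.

0

3      → 3
dup    → 3 3
+      → 6
dup    → 6 6
swap   → 6 6
over   → 6 6 6
negate → 6 6 -6
swap   → 6 -6 6
dup    → 6 -6 6 6
dup    → 6 -6 6 6 6
rot    → 6 -6 6 6 6
+      → 6 -6 6 12
dup    → 6 -6 6 12 12
over   → 6 -6 6 12 12 12
swap   → 6 -6 6 12 12 12
+      → 6 -6 6 12 24
rot    → 6 -6 12 24 6
swap   → 6 -6 12 6 24
drop   → 6 -6 12 6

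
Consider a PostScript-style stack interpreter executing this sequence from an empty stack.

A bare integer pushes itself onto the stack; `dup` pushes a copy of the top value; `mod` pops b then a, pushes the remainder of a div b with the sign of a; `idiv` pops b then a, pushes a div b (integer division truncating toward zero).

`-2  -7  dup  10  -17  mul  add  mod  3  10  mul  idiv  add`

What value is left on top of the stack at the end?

-2   → -2
-7   → -2 -7
dup  → -2 -7 -7
10   → -2 -7 -7 10
-17  → -2 -7 -7 10 -17
mul  → -2 -7 -7 -170
add  → -2 -7 -177
mod  → -2 -7
3    → -2 -7 3
10   → -2 -7 3 10
mul  → -2 -7 30
idiv → -2 0
add  → -2

-2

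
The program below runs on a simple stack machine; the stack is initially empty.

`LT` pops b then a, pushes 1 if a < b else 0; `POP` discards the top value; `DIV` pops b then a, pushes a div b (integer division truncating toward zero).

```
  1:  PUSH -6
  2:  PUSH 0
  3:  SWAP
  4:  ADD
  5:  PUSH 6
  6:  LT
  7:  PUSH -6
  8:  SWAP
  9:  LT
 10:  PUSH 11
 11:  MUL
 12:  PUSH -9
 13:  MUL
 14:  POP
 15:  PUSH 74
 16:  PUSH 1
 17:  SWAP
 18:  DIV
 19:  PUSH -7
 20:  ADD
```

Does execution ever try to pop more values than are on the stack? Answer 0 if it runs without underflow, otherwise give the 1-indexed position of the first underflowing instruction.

0

PUSH -6  -6
PUSH 0   -6 0
SWAP     0 -6
ADD      -6
PUSH 6   -6 6
LT       1
PUSH -6  1 -6
SWAP     -6 1
LT       1
PUSH 11  1 11
MUL      11
PUSH -9  11 -9
MUL      -99
POP      (empty)
PUSH 74  74
PUSH 1   74 1
SWAP     1 74
DIV      0
PUSH -7  0 -7
ADD      -7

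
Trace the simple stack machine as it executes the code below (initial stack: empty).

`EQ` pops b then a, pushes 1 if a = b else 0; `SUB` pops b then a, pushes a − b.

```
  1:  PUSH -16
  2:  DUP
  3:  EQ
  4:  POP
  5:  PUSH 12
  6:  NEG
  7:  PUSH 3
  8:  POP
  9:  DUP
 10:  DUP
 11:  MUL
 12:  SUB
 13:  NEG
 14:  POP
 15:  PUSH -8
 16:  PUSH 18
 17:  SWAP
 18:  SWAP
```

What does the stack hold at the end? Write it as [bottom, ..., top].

PUSH -16 -> [-16]
DUP      -> [-16, -16]
EQ       -> [1]
POP      -> []
PUSH 12  -> [12]
NEG      -> [-12]
PUSH 3   -> [-12, 3]
POP      -> [-12]
DUP      -> [-12, -12]
DUP      -> [-12, -12, -12]
MUL      -> [-12, 144]
SUB      -> [-156]
NEG      -> [156]
POP      -> []
PUSH -8  -> [-8]
PUSH 18  -> [-8, 18]
SWAP     -> [18, -8]
SWAP     -> [-8, 18]

[-8, 18]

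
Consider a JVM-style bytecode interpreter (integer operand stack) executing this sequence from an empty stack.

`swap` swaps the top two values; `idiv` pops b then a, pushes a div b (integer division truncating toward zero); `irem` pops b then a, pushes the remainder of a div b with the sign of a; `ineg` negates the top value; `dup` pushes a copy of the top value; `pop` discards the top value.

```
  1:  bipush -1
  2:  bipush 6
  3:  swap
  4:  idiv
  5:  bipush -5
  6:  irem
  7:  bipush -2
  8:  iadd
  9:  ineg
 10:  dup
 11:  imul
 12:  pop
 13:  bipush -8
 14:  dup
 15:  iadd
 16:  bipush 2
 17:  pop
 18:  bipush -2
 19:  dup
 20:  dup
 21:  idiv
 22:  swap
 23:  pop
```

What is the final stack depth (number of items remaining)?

2

bipush -1 : -1
bipush 6  : -1 6
swap      : 6 -1
idiv      : -6
bipush -5 : -6 -5
irem      : -1
bipush -2 : -1 -2
iadd      : -3
ineg      : 3
dup       : 3 3
imul      : 9
pop       : (empty)
bipush -8 : -8
dup       : -8 -8
iadd      : -16
bipush 2  : -16 2
pop       : -16
bipush -2 : -16 -2
dup       : -16 -2 -2
dup       : -16 -2 -2 -2
idiv      : -16 -2 1
swap      : -16 1 -2
pop       : -16 1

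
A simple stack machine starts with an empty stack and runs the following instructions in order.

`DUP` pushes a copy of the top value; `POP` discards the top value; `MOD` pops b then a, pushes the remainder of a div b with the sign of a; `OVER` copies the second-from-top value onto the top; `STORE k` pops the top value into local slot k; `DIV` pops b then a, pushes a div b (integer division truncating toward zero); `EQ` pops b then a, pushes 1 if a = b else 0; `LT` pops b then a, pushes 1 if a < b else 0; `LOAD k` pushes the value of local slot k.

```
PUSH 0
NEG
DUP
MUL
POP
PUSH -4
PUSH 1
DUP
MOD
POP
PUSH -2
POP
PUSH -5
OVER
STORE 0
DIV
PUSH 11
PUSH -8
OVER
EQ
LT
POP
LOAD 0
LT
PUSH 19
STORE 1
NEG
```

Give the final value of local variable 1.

19

PUSH 0  → [0]
NEG     → [0]
DUP     → [0, 0]
MUL     → [0]
POP     → []
PUSH -4 → [-4]
PUSH 1  → [-4, 1]
DUP     → [-4, 1, 1]
MOD     → [-4, 0]
POP     → [-4]
PUSH -2 → [-4, -2]
POP     → [-4]
PUSH -5 → [-4, -5]
OVER    → [-4, -5, -4]
STORE 0 → [-4, -5]
DIV     → [0]
PUSH 11 → [0, 11]
PUSH -8 → [0, 11, -8]
OVER    → [0, 11, -8, 11]
EQ      → [0, 11, 0]
LT      → [0, 0]
POP     → [0]
LOAD 0  → [0, -4]
LT      → [0]
PUSH 19 → [0, 19]
STORE 1 → [0]
NEG     → [0]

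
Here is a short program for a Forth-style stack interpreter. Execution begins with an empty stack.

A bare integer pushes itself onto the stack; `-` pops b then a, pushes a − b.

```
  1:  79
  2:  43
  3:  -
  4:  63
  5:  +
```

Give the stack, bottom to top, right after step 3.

79 -> [79]
43 -> [79, 43]
-  -> [36]

[36]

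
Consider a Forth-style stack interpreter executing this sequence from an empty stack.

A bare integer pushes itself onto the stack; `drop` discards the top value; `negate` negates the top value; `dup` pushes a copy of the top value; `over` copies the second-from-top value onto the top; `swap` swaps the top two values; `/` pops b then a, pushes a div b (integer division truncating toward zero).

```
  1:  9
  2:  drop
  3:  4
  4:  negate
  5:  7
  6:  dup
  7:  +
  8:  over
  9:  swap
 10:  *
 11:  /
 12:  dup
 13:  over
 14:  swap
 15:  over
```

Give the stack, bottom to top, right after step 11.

9       [9]
drop    []
4       [4]
negate  [-4]
7       [-4, 7]
dup     [-4, 7, 7]
+       [-4, 14]
over    [-4, 14, -4]
swap    [-4, -4, 14]
*       [-4, -56]
/       [0]

[0]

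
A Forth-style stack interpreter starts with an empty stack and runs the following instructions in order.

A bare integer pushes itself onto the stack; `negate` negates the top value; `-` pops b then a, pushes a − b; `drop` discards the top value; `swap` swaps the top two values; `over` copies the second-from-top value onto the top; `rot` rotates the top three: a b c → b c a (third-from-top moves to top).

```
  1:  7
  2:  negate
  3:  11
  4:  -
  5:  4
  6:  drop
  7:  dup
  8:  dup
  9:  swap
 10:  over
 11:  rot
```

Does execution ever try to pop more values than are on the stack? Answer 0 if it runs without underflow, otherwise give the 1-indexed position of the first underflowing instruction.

0

7      : 7
negate : -7
11     : -7 11
-      : -18
4      : -18 4
drop   : -18
dup    : -18 -18
dup    : -18 -18 -18
swap   : -18 -18 -18
over   : -18 -18 -18 -18
rot    : -18 -18 -18 -18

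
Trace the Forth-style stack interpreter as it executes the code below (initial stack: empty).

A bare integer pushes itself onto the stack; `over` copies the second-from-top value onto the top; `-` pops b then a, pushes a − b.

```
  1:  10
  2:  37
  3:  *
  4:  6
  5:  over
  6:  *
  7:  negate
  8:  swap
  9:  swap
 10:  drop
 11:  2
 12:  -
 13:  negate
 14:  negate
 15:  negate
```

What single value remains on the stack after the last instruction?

-368

10     : 10
37     : 10 37
*      : 370
6      : 370 6
over   : 370 6 370
*      : 370 2220
negate : 370 -2220
swap   : -2220 370
swap   : 370 -2220
drop   : 370
2      : 370 2
-      : 368
negate : -368
negate : 368
negate : -368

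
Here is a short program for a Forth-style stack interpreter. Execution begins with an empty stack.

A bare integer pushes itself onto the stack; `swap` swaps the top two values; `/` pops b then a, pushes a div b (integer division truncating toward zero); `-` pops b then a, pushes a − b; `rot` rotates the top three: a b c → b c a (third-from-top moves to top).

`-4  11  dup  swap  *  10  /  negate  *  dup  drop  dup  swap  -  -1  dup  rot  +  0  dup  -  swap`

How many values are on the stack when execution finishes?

-4     -> [-4]
11     -> [-4, 11]
dup    -> [-4, 11, 11]
swap   -> [-4, 11, 11]
*      -> [-4, 121]
10     -> [-4, 121, 10]
/      -> [-4, 12]
negate -> [-4, -12]
*      -> [48]
dup    -> [48, 48]
drop   -> [48]
dup    -> [48, 48]
swap   -> [48, 48]
-      -> [0]
-1     -> [0, -1]
dup    -> [0, -1, -1]
rot    -> [-1, -1, 0]
+      -> [-1, -1]
0      -> [-1, -1, 0]
dup    -> [-1, -1, 0, 0]
-      -> [-1, -1, 0]
swap   -> [-1, 0, -1]

3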